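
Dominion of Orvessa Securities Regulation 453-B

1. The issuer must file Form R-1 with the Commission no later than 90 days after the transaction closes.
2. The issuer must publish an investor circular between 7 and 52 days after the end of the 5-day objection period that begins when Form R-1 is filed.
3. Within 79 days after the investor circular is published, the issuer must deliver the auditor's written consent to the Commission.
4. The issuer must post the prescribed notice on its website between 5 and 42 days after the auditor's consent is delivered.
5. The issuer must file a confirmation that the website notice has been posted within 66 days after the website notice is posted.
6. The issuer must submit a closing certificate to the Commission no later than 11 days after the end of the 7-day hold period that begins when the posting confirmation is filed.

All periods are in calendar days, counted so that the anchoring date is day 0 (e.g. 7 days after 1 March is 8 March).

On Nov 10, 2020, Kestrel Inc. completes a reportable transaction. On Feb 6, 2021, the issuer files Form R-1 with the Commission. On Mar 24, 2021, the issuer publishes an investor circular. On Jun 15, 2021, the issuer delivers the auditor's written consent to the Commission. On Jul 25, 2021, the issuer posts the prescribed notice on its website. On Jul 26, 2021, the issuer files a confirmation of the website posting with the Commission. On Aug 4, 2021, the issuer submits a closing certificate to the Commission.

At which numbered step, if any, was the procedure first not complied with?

Step 3

Step 1 — counting 90 days from Nov 10, 2020 (when the transaction closes) gives a deadline of Feb 8, 2021; Feb 6, 2021 is within that limit.
Step 2 — 7 and 52 days from Feb 11, 2021 (end of the 5-day objection period, which began when Form R-1 is filed on Feb 6, 2021) are Feb 18, 2021 and Apr 4, 2021 respectively; done Mar 24, 2021, which is between those dates.
Step 3 — counting 79 days from Mar 24, 2021 (when the investor circular is published) gives a deadline of Jun 11, 2021; not done until Jun 15, 2021, 4 days after the deadline.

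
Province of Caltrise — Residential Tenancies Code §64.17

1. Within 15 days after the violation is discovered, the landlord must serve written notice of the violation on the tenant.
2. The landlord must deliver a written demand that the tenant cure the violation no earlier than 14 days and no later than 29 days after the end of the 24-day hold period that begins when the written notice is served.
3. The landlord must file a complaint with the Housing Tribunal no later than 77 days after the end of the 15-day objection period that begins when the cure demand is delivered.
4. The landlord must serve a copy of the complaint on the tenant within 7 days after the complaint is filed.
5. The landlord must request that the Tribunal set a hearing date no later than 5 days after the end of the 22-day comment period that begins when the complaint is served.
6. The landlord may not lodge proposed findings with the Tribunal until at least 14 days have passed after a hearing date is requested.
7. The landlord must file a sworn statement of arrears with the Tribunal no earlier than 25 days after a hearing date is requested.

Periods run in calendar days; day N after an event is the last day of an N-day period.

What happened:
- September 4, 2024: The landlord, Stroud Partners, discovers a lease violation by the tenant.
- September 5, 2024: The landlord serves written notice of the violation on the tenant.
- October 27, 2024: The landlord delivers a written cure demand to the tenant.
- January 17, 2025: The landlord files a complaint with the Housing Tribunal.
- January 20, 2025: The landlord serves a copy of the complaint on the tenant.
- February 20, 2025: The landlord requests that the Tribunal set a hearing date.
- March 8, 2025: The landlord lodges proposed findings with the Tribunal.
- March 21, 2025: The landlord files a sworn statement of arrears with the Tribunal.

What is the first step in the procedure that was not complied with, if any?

Step 5

Step 1: 15 days after September 4, 2024 (when the violation is discovered) is September 19, 2024; September 5, 2024 is within that limit.
Step 2: the window is 14–29 days after September 29, 2024 (end of the 24-day hold period, which began when the written notice is served on September 5, 2024), so October 13, 2024 through October 28, 2024; done October 27, 2024 — within the window.
Step 3: 77 days after November 11, 2024 (end of the 15-day objection period, which began when the cure demand is delivered on October 27, 2024) is January 27, 2025; done January 17, 2025 — timely.
Step 4: 7 days after January 17, 2025 (when the complaint is filed) is January 24, 2025; January 20, 2025 is within that limit.
Step 5: 5 days after February 11, 2025 (end of the 22-day comment period, which began when the complaint is served on January 20, 2025) is February 16, 2025; not done until February 20, 2025, 4 days after the deadline.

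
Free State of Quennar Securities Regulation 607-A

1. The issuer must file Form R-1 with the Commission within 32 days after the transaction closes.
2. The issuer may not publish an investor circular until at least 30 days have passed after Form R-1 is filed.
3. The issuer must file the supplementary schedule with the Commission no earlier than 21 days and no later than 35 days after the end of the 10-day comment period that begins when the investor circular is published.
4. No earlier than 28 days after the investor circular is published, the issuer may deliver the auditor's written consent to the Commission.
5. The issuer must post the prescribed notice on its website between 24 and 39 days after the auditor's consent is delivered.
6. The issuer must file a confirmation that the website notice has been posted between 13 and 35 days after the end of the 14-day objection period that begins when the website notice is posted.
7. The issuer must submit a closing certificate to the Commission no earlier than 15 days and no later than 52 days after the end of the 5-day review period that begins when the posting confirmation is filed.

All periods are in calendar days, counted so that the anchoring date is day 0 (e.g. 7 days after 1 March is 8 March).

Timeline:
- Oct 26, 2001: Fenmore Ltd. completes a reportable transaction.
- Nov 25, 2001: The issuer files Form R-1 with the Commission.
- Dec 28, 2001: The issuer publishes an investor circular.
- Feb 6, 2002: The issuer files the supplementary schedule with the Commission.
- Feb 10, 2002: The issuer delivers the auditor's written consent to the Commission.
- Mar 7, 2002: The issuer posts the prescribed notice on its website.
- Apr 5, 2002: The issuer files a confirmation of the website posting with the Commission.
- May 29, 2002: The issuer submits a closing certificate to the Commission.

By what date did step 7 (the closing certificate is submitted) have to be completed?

Jun 1, 2002

The posting confirmation is filed on Apr 5, 2002; the 5-day review period therefore ends Apr 10, 2002, and step 7 runs from that date. The window is 15–52 days after Apr 10, 2002; it closes on Jun 1, 2002.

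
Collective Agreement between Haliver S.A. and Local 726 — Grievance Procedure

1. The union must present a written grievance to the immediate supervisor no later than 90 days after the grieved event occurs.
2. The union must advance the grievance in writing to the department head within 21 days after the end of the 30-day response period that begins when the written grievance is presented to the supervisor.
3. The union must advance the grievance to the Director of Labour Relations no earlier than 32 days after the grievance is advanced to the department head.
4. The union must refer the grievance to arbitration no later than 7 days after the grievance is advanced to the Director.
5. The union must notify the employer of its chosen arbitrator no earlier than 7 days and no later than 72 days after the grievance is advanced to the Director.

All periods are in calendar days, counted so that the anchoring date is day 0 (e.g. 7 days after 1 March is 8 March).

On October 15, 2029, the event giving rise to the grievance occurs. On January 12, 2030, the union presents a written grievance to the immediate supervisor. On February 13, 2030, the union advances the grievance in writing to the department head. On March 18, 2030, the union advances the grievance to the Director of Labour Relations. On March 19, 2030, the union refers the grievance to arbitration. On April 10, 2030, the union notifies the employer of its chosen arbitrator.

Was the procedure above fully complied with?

Step 1: 90 days after October 15, 2029 (when the grieved event occurs) is January 13, 2030; completed January 12, 2030, before the deadline.
Step 2: 21 days after February 11, 2030 (end of the 30-day response period, which began when the written grievance is presented to the supervisor on January 12, 2030) is March 4, 2030; completed February 13, 2030, before the deadline.
Step 3: the earliest permitted date is 32 days after February 13, 2030 (when the grievance is advanced to the department head), i.e. March 17, 2030; done March 18, 2030, after the minimum wait.
Step 4: 7 days after March 18, 2030 (when the grievance is advanced to the Director) is March 25, 2030; done March 19, 2030 — timely.
Step 5: the window is 7–72 days after March 18, 2030 (when the grievance is advanced to the Director), so March 25, 2030 through May 29, 2030; done April 10, 2030, which is between those dates.

Yes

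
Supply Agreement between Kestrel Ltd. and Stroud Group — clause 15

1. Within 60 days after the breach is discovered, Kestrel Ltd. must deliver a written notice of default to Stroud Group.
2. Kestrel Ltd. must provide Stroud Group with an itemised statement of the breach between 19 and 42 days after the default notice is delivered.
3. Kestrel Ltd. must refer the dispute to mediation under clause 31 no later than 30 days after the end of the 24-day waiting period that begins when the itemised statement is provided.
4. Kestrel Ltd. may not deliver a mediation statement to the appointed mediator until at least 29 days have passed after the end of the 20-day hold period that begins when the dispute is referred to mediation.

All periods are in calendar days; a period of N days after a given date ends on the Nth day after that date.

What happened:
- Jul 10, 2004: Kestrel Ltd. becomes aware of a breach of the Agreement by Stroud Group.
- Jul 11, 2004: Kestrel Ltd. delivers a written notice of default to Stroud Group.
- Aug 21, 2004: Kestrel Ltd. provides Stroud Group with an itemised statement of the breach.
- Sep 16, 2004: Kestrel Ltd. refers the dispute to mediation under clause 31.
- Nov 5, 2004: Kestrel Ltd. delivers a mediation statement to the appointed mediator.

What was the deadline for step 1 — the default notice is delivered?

Step 1 runs from Jul 10, 2004, when the breach is discovered. 60 days after Jul 10, 2004 is Sep 8, 2004.

Sep 8, 2004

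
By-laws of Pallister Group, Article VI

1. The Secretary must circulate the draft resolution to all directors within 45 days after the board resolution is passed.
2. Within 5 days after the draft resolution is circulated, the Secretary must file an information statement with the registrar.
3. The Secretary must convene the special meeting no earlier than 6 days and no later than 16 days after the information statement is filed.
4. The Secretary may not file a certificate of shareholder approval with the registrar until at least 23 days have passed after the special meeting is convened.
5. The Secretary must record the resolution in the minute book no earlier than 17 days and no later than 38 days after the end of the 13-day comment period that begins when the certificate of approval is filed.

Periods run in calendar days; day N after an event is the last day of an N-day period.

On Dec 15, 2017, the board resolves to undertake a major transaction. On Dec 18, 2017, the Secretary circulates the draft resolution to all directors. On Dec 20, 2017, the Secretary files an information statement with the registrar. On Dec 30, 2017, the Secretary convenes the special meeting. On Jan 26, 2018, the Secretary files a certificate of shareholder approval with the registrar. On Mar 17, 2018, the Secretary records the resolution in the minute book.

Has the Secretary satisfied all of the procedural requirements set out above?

Step 1 — counting 45 days from Dec 15, 2017 (when the board resolution is passed) gives a deadline of Jan 29, 2018; Dec 18, 2017 is within that limit.
Step 2 — counting 5 days from Dec 18, 2017 (when the draft resolution is circulated) gives a deadline of Dec 23, 2017; done Dec 20, 2017 — timely.
Step 3 — 6 and 16 days from Dec 20, 2017 (when the information statement is filed) are Dec 26, 2017 and Jan 5, 2018 respectively; done Dec 30, 2017 — within the window.
Step 4 — must wait 23 days from Dec 30, 2017 (when the special meeting is convened), so not before Jan 22, 2018; Jan 26, 2018 is on or after that date.
Step 5 — 17 and 38 days from Feb 8, 2018 (end of the 13-day comment period, which began when the certificate of approval is filed on Jan 26, 2018) are Feb 25, 2018 and Mar 18, 2018 respectively; done Mar 17, 2018, which is between those dates.

Yes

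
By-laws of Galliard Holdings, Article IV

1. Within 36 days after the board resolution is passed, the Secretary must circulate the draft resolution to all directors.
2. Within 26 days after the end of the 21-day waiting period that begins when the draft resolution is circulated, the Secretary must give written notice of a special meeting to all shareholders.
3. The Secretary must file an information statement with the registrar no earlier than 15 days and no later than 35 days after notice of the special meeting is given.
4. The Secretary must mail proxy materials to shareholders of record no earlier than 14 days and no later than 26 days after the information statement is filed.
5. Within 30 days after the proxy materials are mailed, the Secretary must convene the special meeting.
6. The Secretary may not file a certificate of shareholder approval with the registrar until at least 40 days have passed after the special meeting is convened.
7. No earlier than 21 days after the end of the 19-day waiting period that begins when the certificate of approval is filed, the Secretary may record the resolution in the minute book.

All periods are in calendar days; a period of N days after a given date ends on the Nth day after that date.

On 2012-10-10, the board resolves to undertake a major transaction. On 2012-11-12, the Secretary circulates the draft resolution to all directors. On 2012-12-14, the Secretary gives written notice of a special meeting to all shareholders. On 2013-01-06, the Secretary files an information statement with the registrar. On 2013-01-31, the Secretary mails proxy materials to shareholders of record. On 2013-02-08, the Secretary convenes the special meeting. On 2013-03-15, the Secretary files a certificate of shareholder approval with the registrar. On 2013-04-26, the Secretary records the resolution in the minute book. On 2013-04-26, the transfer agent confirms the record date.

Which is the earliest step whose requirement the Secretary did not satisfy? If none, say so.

Step 6

Step 1: 36 days after 2012-10-10 (when the board resolution is passed) is 2012-11-15; done 2012-11-12 — timely.
Step 2: 26 days after 2012-12-03 (end of the 21-day waiting period, which began when the draft resolution is circulated on 2012-11-12) is 2012-12-29; done 2012-12-14 — timely.
Step 3: the window is 15–35 days after 2012-12-14 (when notice of the special meeting is given), so 2012-12-29 through 2013-01-18; done 2013-01-06 — within the window.
Step 4: the window is 14–26 days after 2013-01-06 (when the information statement is filed), so 2013-01-20 through 2013-02-01; done 2013-01-31, which is between those dates.
Step 5: 30 days after 2013-01-31 (when the proxy materials are mailed) is 2013-03-02; 2013-02-08 is within that limit.
Step 6: the earliest permitted date is 40 days after 2013-02-08 (when the special meeting is convened), i.e. 2013-03-20; 2013-03-15 is 5 days before the earliest permitted date.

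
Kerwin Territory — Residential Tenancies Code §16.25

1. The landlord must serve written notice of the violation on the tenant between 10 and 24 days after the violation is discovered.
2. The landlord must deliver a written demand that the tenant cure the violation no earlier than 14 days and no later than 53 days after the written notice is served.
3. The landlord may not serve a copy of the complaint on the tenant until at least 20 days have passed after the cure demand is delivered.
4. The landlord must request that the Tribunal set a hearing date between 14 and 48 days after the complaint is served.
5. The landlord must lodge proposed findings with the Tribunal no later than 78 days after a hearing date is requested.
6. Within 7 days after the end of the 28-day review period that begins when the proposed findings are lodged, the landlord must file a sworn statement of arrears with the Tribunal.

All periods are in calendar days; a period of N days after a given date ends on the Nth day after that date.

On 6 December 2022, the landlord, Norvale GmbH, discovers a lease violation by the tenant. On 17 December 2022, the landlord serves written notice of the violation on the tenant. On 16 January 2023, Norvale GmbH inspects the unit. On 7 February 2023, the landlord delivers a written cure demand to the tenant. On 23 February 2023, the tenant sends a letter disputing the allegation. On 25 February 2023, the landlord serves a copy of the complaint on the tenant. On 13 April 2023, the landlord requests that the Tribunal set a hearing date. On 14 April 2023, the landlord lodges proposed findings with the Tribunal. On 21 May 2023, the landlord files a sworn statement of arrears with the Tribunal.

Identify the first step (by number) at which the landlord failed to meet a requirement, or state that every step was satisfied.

Step 3

Step 1: the window is 10–24 days after 6 December 2022 (when the violation is discovered), so 16 December 2022 through 30 December 2022; done 17 December 2022, which is between those dates.
Step 2: the window is 14–53 days after 17 December 2022 (when the written notice is served), so 31 December 2022 through 8 February 2023; done 7 February 2023, which is between those dates.
Step 3: the earliest permitted date is 20 days after 7 February 2023 (when the cure demand is delivered), i.e. 27 February 2023; acted on 25 February 2023, 2 days prematurely.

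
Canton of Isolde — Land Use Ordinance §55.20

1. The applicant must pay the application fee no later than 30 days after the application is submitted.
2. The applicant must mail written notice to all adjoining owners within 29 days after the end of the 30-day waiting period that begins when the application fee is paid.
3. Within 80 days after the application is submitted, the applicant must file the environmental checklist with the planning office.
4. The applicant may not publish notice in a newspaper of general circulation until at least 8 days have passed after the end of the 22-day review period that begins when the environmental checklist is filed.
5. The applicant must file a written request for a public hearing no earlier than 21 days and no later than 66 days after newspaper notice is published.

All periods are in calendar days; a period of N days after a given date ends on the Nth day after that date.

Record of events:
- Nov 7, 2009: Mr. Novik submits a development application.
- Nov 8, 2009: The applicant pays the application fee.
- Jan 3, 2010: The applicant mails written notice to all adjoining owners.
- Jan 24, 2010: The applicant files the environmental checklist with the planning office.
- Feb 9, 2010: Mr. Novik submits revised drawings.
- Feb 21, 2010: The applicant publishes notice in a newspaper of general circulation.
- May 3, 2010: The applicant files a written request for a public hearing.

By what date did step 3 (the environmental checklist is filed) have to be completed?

Jan 26, 2010

Step 3 runs from Nov 7, 2009, when the application is submitted. 80 days after Nov 7, 2009 is Jan 26, 2010.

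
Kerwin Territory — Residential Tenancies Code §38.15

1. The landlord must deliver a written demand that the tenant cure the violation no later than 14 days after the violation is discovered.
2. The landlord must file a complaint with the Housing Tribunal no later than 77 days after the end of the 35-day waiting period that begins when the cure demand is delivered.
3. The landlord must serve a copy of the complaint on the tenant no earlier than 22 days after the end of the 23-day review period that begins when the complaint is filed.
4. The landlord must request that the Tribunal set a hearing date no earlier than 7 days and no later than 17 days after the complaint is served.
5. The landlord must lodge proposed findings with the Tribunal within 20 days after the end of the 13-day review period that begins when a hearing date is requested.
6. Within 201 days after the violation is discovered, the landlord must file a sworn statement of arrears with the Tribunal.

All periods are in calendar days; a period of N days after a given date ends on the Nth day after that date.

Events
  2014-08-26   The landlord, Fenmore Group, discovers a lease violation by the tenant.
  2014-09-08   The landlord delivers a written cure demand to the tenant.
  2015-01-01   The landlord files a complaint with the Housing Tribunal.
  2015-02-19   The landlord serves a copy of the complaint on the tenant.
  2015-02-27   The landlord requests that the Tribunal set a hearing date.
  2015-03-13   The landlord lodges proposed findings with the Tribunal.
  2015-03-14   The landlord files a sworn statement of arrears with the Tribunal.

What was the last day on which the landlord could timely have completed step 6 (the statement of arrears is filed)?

Step 6 runs from 2014-08-26, when the violation is discovered. 201 days after 2014-08-26 is 2015-03-15.

2015-03-15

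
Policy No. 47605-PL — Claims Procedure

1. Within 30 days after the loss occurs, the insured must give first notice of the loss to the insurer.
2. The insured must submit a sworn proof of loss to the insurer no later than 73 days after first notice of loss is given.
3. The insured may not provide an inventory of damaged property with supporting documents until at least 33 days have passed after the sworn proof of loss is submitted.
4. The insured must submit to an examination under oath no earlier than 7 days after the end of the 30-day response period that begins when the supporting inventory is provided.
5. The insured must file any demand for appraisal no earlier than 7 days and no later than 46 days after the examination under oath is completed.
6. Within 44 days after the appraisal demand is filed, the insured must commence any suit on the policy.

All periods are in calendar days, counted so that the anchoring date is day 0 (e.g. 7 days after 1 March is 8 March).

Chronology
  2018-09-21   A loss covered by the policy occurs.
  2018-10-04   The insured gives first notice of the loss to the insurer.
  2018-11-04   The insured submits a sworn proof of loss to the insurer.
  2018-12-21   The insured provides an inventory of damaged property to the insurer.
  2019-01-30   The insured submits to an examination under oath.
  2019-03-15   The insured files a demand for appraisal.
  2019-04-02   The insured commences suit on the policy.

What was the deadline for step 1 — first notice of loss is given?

2018-10-21

Step 1 runs from 2018-09-21, when the loss occurs. 30 days after 2018-09-21 is 2018-10-21.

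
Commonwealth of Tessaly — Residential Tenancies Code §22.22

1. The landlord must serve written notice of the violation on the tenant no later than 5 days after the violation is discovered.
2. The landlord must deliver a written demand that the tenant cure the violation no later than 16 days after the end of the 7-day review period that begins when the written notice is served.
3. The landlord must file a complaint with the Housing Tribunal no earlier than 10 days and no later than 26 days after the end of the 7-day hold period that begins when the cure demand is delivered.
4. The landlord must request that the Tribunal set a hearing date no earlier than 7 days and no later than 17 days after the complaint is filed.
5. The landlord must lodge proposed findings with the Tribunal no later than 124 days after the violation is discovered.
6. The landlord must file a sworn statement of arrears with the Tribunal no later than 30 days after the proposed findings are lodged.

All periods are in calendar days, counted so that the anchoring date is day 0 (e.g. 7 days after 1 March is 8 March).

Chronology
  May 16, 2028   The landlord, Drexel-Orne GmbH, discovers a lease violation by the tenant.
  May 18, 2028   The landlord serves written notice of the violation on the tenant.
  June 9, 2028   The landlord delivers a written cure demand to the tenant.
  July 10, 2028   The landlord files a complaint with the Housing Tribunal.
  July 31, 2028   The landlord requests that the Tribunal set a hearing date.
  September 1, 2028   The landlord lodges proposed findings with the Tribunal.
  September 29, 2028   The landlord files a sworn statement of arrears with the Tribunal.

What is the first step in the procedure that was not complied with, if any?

Step 1 — counting 5 days from May 16, 2028 (when the violation is discovered) gives a deadline of May 21, 2028; completed May 18, 2028, before the deadline.
Step 2 — counting 16 days from May 25, 2028 (end of the 7-day review period, which began when the written notice is served on May 18, 2028) gives a deadline of June 10, 2028; completed June 9, 2028, before the deadline.
Step 3 — 10 and 26 days from June 16, 2028 (end of the 7-day hold period, which began when the cure demand is delivered on June 9, 2028) are June 26, 2028 and July 12, 2028 respectively; July 10, 2028 falls inside that range.
Step 4 — 7 and 17 days from July 10, 2028 (when the complaint is filed) are July 17, 2028 and July 27, 2028 respectively; done July 31, 2028 — 4 days after the window closed.
Later steps need not be reached.

Step 4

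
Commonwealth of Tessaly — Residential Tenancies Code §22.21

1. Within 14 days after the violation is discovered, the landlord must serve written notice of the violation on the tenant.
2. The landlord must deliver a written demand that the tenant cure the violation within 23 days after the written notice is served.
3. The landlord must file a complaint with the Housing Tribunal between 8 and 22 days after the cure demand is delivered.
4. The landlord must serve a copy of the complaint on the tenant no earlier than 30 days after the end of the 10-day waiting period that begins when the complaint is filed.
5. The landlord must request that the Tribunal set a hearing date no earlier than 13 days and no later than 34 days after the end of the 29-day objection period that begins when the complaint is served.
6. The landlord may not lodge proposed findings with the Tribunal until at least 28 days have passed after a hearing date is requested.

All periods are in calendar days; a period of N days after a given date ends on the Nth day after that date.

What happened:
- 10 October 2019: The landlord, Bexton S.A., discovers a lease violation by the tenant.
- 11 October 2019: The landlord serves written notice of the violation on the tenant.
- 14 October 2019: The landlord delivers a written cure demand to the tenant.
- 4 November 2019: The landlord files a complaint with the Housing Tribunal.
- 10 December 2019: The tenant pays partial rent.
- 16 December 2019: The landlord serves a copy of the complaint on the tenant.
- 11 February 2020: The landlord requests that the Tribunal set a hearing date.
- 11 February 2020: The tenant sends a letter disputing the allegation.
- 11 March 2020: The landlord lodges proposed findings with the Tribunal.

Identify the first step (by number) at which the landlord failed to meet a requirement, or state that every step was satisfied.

Step 1 — counting 14 days from 10 October 2019 (when the violation is discovered) gives a deadline of 24 October 2019; done 11 October 2019 — timely.
Step 2 — counting 23 days from 11 October 2019 (when the written notice is served) gives a deadline of 3 November 2019; completed 14 October 2019, before the deadline.
Step 3 — 8 and 22 days from 14 October 2019 (when the cure demand is delivered) are 22 October 2019 and 5 November 2019 respectively; done 4 November 2019, which is between those dates.
Step 4 — must wait 30 days from 14 November 2019 (end of the 10-day waiting period, which began when the complaint is filed on 4 November 2019), so not before 14 December 2019; done 16 December 2019, after the minimum wait.
Step 5 — 13 and 34 days from 14 January 2020 (end of the 29-day objection period, which began when the complaint is served on 16 December 2019) are 27 January 2020 and 17 February 2020 respectively; 11 February 2020 falls inside that range.
Step 6 — must wait 28 days from 11 February 2020 (when a hearing date is requested), so not before 10 March 2020; done 11 March 2020 — permitted.

None — every step was satisfied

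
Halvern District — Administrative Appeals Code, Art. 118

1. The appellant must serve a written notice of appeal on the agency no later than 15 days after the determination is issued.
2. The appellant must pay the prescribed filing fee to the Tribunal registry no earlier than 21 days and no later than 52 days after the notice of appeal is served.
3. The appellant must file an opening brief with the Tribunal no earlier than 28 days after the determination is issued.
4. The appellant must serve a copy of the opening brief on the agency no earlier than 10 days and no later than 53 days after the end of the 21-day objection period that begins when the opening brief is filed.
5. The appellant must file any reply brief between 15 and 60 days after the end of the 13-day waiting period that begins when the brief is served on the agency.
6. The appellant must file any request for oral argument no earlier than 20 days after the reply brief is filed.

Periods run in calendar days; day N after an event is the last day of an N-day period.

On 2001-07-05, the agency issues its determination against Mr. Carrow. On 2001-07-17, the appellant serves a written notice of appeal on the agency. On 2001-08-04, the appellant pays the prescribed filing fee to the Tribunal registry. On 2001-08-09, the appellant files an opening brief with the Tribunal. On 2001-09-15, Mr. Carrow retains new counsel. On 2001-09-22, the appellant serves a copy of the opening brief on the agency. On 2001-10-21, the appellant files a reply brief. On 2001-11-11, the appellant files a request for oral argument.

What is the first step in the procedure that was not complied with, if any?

Step 2

Step 1 — counting 15 days from 2001-07-05 (when the determination is issued) gives a deadline of 2001-07-20; done 2001-07-17 — timely.
Step 2 — 21 and 52 days from 2001-07-17 (when the notice of appeal is served) are 2001-08-07 and 2001-09-07 respectively; 2001-08-04 is 3 days too early.
That is the first point of non-compliance.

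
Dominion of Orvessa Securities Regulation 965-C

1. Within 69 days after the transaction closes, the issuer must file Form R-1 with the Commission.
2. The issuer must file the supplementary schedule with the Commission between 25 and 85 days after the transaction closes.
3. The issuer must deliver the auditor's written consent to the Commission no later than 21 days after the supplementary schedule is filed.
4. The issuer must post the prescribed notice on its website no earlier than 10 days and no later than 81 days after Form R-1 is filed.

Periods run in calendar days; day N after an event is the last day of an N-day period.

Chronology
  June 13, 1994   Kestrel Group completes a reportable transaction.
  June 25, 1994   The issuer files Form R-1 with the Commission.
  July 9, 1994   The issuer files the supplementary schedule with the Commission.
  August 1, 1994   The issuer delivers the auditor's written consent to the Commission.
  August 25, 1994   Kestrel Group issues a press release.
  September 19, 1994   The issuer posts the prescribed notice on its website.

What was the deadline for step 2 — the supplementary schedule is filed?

Step 2 runs from June 13, 1994, when the transaction closes. The window is 25–85 days after June 13, 1994; it closes on September 6, 1994.

September 6, 1994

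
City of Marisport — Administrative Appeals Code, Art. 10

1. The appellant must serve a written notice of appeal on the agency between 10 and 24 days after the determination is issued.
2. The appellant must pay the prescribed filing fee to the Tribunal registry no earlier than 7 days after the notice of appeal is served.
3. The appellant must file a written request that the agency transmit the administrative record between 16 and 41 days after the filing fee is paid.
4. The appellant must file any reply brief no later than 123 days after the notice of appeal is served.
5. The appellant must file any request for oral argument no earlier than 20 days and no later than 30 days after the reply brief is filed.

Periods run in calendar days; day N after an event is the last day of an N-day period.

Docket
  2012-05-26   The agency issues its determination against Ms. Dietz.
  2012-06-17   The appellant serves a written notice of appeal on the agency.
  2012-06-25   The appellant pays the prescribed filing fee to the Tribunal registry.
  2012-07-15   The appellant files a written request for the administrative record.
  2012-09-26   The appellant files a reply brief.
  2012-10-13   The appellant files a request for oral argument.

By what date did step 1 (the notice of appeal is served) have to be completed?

Step 1 runs from 2012-05-26, when the determination is issued. The window is 10–24 days after 2012-05-26; it closes on 2012-06-19.

2012-06-19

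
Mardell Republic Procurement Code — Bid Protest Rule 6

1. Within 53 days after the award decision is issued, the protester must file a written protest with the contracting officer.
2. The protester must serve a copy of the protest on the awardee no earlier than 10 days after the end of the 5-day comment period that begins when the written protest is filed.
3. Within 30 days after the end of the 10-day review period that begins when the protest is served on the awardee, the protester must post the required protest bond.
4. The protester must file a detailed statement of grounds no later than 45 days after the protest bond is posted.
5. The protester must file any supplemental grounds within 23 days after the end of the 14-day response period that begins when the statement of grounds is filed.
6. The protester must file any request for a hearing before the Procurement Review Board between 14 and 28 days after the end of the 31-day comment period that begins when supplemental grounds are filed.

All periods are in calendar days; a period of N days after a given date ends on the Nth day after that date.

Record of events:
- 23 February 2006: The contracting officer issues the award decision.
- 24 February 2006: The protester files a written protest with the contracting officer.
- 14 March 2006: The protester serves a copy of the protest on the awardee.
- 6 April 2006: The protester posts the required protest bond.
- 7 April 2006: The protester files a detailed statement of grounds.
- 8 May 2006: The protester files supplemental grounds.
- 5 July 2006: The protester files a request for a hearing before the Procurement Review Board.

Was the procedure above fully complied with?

Step 1: 53 days after 23 February 2006 (when the award decision is issued) is 17 April 2006; done 24 February 2006 — timely.
Step 2: the earliest permitted date is 10 days after 1 March 2006 (end of the 5-day comment period, which began when the written protest is filed on 24 February 2006), i.e. 11 March 2006; done 14 March 2006 — permitted.
Step 3: 30 days after 24 March 2006 (end of the 10-day review period, which began when the protest is served on the awardee on 14 March 2006) is 23 April 2006; completed 6 April 2006, before the deadline.
Step 4: 45 days after 6 April 2006 (when the protest bond is posted) is 21 May 2006; 7 April 2006 is within that limit.
Step 5: 23 days after 21 April 2006 (end of the 14-day response period, which began when the statement of grounds is filed on 7 April 2006) is 14 May 2006; 8 May 2006 is within that limit.
Step 6: the window is 14–28 days after 8 June 2006 (end of the 31-day comment period, which began when supplemental grounds are filed on 8 May 2006), so 22 June 2006 through 6 July 2006; done 5 July 2006 — within the window.

Yes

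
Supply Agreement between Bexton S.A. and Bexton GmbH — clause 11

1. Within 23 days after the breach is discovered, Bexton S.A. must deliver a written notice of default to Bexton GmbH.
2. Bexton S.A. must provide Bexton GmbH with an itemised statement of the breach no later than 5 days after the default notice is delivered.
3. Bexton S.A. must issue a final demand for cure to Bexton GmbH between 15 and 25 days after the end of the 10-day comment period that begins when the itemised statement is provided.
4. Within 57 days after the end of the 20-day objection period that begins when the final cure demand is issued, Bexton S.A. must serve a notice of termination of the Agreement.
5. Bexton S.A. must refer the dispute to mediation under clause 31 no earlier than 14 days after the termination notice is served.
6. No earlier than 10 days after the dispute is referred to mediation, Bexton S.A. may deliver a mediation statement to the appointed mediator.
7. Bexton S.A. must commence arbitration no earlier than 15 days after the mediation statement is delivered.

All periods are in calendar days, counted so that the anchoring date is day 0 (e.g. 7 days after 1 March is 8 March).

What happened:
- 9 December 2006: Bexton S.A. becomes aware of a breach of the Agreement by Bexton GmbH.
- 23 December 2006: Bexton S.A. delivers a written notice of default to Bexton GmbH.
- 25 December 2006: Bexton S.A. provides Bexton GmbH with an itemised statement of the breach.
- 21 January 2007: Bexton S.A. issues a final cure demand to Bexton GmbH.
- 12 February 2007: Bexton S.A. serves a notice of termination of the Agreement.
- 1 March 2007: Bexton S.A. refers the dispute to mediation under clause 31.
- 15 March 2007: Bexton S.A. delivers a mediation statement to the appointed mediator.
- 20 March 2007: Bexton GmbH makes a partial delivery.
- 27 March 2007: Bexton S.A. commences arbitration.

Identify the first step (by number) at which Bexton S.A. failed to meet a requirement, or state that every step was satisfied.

Step 7

Step 1: 23 days after 9 December 2006 (when the breach is discovered) is 1 January 2007; done 23 December 2006 — timely.
Step 2: 5 days after 23 December 2006 (when the default notice is delivered) is 28 December 2006; done 25 December 2006 — timely.
Step 3: the window is 15–25 days after 4 January 2007 (end of the 10-day comment period, which began when the itemised statement is provided on 25 December 2006), so 19 January 2007 through 29 January 2007; done 21 January 2007, which is between those dates.
Step 4: 57 days after 10 February 2007 (end of the 20-day objection period, which began when the final cure demand is issued on 21 January 2007) is 8 April 2007; 12 February 2007 is within that limit.
Step 5: the earliest permitted date is 14 days after 12 February 2007 (when the termination notice is served), i.e. 26 February 2007; done 1 March 2007 — permitted.
Step 6: the earliest permitted date is 10 days after 1 March 2007 (when the dispute is referred to mediation), i.e. 11 March 2007; done 15 March 2007, after the minimum wait.
Step 7: the earliest permitted date is 15 days after 15 March 2007 (when the mediation statement is delivered), i.e. 30 March 2007; done 27 March 2007 — 3 days too early.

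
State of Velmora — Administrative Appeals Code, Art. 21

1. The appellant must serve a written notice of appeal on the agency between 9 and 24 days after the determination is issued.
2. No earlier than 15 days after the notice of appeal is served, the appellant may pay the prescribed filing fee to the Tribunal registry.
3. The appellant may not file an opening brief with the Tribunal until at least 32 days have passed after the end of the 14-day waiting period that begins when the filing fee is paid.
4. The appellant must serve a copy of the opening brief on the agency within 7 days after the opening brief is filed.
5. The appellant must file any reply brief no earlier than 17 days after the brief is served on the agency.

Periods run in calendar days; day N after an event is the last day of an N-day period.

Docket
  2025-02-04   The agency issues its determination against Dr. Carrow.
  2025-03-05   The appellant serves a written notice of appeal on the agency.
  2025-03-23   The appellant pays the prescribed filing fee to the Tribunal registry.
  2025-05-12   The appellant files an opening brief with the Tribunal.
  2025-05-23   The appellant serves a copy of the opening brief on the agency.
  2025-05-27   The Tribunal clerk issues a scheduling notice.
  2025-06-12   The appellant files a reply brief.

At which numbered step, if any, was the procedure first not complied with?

Step 1: the window is 9–24 days after 2025-02-04 (when the determination is issued), so 2025-02-13 through 2025-02-28; 2025-03-05 is 5 days past the end of the window.

Step 1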